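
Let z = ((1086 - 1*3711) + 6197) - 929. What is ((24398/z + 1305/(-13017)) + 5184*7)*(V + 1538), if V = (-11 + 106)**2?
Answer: 1465632666989953/3822659 ≈ 3.8341e+8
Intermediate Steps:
V = 9025 (V = 95**2 = 9025)
z = 2643 (z = ((1086 - 3711) + 6197) - 929 = (-2625 + 6197) - 929 = 3572 - 929 = 2643)
((24398/z + 1305/(-13017)) + 5184*7)*(V + 1538) = ((24398/2643 + 1305/(-13017)) + 5184*7)*(9025 + 1538) = ((24398*(1/2643) + 1305*(-1/13017)) + 36288)*10563 = ((24398/2643 - 435/4339) + 36288)*10563 = (104713217/11467977 + 36288)*10563 = (416254662593/11467977)*10563 = 1465632666989953/3822659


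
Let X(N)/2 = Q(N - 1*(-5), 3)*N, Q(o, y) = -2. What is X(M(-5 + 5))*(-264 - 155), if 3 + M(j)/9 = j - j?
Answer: -45252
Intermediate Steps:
M(j) = -27 (M(j) = -27 + 9*(j - j) = -27 + 9*0 = -27 + 0 = -27)
X(N) = -4*N (X(N) = 2*(-2*N) = -4*N)
X(M(-5 + 5))*(-264 - 155) = (-4*(-27))*(-264 - 155) = 108*(-419) = -45252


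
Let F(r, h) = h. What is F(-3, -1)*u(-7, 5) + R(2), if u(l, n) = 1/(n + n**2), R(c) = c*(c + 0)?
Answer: 119/30 ≈ 3.9667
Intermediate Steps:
R(c) = c**2 (R(c) = c*c = c**2)
F(-3, -1)*u(-7, 5) + R(2) = -1/(5*(1 + 5)) + 2**2 = -1/(5*6) + 4 = -1*1/30 + 4 = -1/30 + 4 = 119/30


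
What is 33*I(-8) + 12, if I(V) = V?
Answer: -252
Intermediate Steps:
33*I(-8) + 12 = 33*(-8) + 12 = -264 + 12 = -252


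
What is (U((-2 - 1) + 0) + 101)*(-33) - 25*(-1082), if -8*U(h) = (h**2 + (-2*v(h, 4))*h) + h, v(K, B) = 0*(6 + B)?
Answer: 94967/4 ≈ 23742.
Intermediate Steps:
v(K, B) = 0
U(h) = -h/8 - h**2/8 (U(h) = -((h**2 + (-2*0)*h) + h)/8 = -((h**2 + 0*h) + h)/8 = -((h**2 + 0) + h)/8 = -(h**2 + h)/8 = -(h + h**2)/8 = -h/8 - h**2/8)
(U((-2 - 1) + 0) + 101)*(-33) - 25*(-1082) = (-((-2 - 1) + 0)*(1 + ((-2 - 1) + 0))/8 + 101)*(-33) - 25*(-1082) = (-(-3 + 0)*(1 + (-3 + 0))/8 + 101)*(-33) + 27050 = (-1/8*(-3)*(1 - 3) + 101)*(-33) + 27050 = (-1/8*(-3)*(-2) + 101)*(-33) + 27050 = (-3/4 + 101)*(-33) + 27050 = (401/4)*(-33) + 27050 = -13233/4 + 27050 = 94967/4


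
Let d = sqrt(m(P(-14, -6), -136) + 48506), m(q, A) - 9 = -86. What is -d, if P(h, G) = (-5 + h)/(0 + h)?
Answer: -3*sqrt(5381) ≈ -220.07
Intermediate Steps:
P(h, G) = (-5 + h)/h
m(q, A) = -77 (m(q, A) = 9 - 86 = -77)
d = 3*sqrt(5381) (d = sqrt(-77 + 48506) = sqrt(48429) = 3*sqrt(5381) ≈ 220.07)
-d = -3*sqrt(5381)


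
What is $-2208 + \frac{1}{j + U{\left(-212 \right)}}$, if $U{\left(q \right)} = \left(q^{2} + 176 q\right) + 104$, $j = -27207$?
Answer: $- \frac{42991969}{19471} \approx -2208.0$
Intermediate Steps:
$U{\left(q \right)} = 104 + q^{2} + 176 q$
$-2208 + \frac{1}{j + U{\left(-212 \right)}} = -2208 + \frac{1}{-27207 + \left(104 + \left(-212\right)^{2} + 176 \left(-212\right)\right)} = -2208 + \frac{1}{-27207 + \left(104 + 44944 - 37312\right)} = -2208 + \frac{1}{-27207 + 7736} = -2208 + \frac{1}{-19471} = -2208 - \frac{1}{19471} = - \frac{42991969}{19471}$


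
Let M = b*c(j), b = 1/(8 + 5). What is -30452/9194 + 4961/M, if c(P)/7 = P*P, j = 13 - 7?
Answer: 292637369/1158444 ≈ 252.61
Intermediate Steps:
j = 6
c(P) = 7*P² (c(P) = 7*(P*P) = 7*P²)
b = 1/13 ≈ 0.076923
M = 252/13 (M = (7*6²)/13 = (7*36)/13 = (1/13)*252 = 252/13 ≈ 19.385)
-30452/9194 + 4961/M = -30452/9194 + 4961/(252/13) = -30452*1/9194 + 4961*(13/252) = -15226/4597 + 64493/252 = 292637369/1158444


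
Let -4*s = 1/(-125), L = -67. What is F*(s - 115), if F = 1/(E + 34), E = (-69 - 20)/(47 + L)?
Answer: -57499/19225 ≈ -2.9908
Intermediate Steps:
s = 1/500 (s = -¼/(-125) = -¼*(-1/125) = 1/500 ≈ 0.0020000)
E = 89/20 (E = (-69 - 20)/(47 - 67) = -89/(-20) = -89*(-1/20) = 89/20 ≈ 4.4500)
F = 20/769 (F = 1/(89/20 + 34) = 1/(769/20) = 20/769 ≈ 0.026008)
F*(s - 115) = 20*(1/500 - 115)/769 = (20/769)*(-57499/500) = -57499/19225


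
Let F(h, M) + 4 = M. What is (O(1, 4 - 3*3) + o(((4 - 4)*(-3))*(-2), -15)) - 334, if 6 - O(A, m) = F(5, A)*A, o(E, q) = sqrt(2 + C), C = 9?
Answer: -325 + sqrt(11) ≈ -321.68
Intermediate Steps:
F(h, M) = -4 + M
o(E, q) = sqrt(11) (o(E, q) = sqrt(2 + 9) = sqrt(11))
O(A, m) = 6 - A*(-4 + A) (O(A, m) = 6 - (-4 + A)*A = 6 - A*(-4 + A))
(O(1, 4 - 3*3) + o(((4 - 4)*(-3))*(-2), -15)) - 334 = ((6 - 1*1*(-4 + 1)) + sqrt(11)) - 334 = ((6 - 1*1*(-3)) + sqrt(11)) - 334 = ((6 + 3) + sqrt(11)) - 334 = (9 + sqrt(11)) - 334 = -325 + sqrt(11)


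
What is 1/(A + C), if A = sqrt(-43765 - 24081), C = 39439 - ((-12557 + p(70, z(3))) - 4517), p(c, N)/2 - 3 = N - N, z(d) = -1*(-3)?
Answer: 56507/3193108895 - I*sqrt(67846)/3193108895 ≈ 1.7697e-5 - 8.1573e-8*I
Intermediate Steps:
z(d) = 3
p(c, N) = 6 (p(c, N) = 6 + 2*(N - N) = 6 + 2*0 = 6 + 0 = 6)
C = 56507 (C = 39439 - ((-12557 + 6) - 4517) = 39439 - (-12551 - 4517) = 39439 - 1*(-17068) = 39439 + 17068 = 56507)
A = I*sqrt(67846) (A = sqrt(-67846) = I*sqrt(67846) ≈ 260.47*I)
1/(A + C) = 1/(I*sqrt(67846) + 56507) = 1/(56507 + I*sqrt(67846))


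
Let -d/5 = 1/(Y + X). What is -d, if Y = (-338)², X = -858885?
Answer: -5/744641 ≈ -6.7146e-6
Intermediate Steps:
Y = 114244
d = 5/744641 (d = -5/(114244 - 858885) = -5/(-744641) = -5*(-1/744641) = 5/744641 ≈ 6.7146e-6)
-d = -1*5/744641 = -5/744641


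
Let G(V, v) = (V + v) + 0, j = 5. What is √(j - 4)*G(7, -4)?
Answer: 3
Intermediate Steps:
G(V, v) = V + v
√(j - 4)*G(7, -4) = √(5 - 4)*(7 - 4) = √1*3 = 1*3 = 3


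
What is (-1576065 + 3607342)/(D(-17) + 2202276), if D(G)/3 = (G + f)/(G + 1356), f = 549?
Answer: 2719879903/2948849160 ≈ 0.92235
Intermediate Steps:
D(G) = 3*(549 + G)/(1356 + G) (D(G) = 3*((G + 549)/(G + 1356)) = 3*((549 + G)/(1356 + G)) = 3*(549 + G)/(1356 + G))
(-1576065 + 3607342)/(D(-17) + 2202276) = (-1576065 + 3607342)/(3*(549 - 17)/(1356 - 17) + 2202276) = 2031277/(3*532/1339 + 2202276) = 2031277/(3*(1/1339)*532 + 2202276) = 2031277/(1596/1339 + 2202276) = 2031277/(2948849160/1339) = 2031277*(1339/2948849160) = 2719879903/2948849160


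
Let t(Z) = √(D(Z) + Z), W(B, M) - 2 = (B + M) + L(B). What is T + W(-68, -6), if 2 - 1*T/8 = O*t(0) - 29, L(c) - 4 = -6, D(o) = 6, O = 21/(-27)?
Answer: 174 + 56*√6/9 ≈ 189.24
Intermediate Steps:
O = -7/9 (O = 21*(-1/27) = -7/9 ≈ -0.77778)
L(c) = -2 (L(c) = 4 - 6 = -2)
W(B, M) = B + M (W(B, M) = 2 + ((B + M) - 2) = 2 + (-2 + B + M) = B + M)
t(Z) = √(6 + Z)
T = 248 + 56*√6/9 (T = 16 - 8*(-7*√(6 + 0)/9 - 29) = 16 - 8*(-7*√6/9 - 29) = 16 - 8*(-29 - 7*√6/9) = 16 + (232 + 56*√6/9) = 248 + 56*√6/9 ≈ 263.24)
T + W(-68, -6) = (248 + 56*√6/9) + (-68 - 6) = (248 + 56*√6/9) - 74 = 174 + 56*√6/9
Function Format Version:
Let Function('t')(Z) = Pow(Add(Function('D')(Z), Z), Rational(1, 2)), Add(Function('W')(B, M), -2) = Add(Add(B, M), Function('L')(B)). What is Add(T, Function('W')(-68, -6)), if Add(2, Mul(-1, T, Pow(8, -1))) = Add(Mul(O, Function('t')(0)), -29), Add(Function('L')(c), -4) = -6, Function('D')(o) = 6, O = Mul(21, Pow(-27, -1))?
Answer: Add(174, Mul(Rational(56, 9), Pow(6, Rational(1, 2)))) ≈ 189.24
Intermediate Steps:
O = Rational(-7, 9) (O = Mul(21, Rational(-1, 27)) = Rational(-7, 9) ≈ -0.77778)
Function('L')(c) = -2 (Function('L')(c) = Add(4, -6) = -2)
Function('W')(B, M) = Add(B, M) (Function('W')(B, M) = Add(2, Add(Add(B, M), -2)) = Add(2, Add(-2, B, M)) = Add(B, M))
Function('t')(Z) = Pow(Add(6, Z), Rational(1, 2))
T = Add(248, Mul(Rational(56, 9), Pow(6, Rational(1, 2)))) (T = Add(16, Mul(-8, Add(Mul(Rational(-7, 9), Pow(Add(6, 0), Rational(1, 2))), -29))) = Add(16, Mul(-8, Add(Mul(Rational(-7, 9), Pow(6, Rational(1, 2))), -29))) = Add(16, Mul(-8, Add(-29, Mul(Rational(-7, 9), Pow(6, Rational(1, 2)))))) = Add(16, Add(232, Mul(Rational(56, 9), Pow(6, Rational(1, 2))))) = Add(248, Mul(Rational(56, 9), Pow(6, Rational(1, 2)))) ≈ 263.24)
Add(T, Function('W')(-68, -6)) = Add(Add(248, Mul(Rational(56, 9), Pow(6, Rational(1, 2)))), Add(-68, -6)) = Add(Add(248, Mul(Rational(56, 9), Pow(6, Rational(1, 2)))), -74) = Add(174, Mul(Rational(56, 9), Pow(6, Rational(1, 2))))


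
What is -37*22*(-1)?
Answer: 814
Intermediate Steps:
-37*22*(-1) = -814*(-1) = 814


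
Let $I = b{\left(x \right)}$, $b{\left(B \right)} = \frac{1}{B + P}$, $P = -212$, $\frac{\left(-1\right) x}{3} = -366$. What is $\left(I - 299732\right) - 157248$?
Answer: $- \frac{404884279}{886} \approx -4.5698 \cdot 10^{5}$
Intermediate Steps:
$x = 1098$ ($x = \left(-3\right) \left(-366\right) = 1098$)
$b{\left(B \right)} = \frac{1}{-212 + B}$ ($b{\left(B \right)} = \frac{1}{B - 212} = \frac{1}{-212 + B}$)
$I = \frac{1}{886}$ ($I = \frac{1}{-212 + 1098} = \frac{1}{886} \approx 0.0011287$)
$\left(I - 299732\right) - 157248 = \left(\frac{1}{886} - 299732\right) - 157248 = - \frac{265562551}{886} - 157248 = - \frac{404884279}{886}$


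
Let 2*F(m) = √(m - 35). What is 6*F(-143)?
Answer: 3*I*√178 ≈ 40.025*I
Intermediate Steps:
F(m) = √(-35 + m)/2 (F(m) = √(m - 35)/2 = √(-35 + m)/2)
6*F(-143) = 6*(√(-35 - 143)/2) = 6*(√(-178)/2) = 6*((I*√178)/2) = 6*(I*√178/2) = 3*I*√178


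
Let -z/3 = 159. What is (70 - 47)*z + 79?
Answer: -10892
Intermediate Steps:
z = -477 (z = -3*159 = -477)
(70 - 47)*z + 79 = (70 - 47)*(-477) + 79 = 23*(-477) + 79 = -10971 + 79 = -10892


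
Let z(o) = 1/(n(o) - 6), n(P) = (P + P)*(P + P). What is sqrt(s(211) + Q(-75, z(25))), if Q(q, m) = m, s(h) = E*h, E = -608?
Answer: I*sqrt(797955975874)/2494 ≈ 358.17*I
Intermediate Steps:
n(P) = 4*P**2 (n(P) = (2*P)*(2*P) = 4*P**2)
s(h) = -608*h
z(o) = 1/(-6 + 4*o**2) (z(o) = 1/(4*o**2 - 6) = 1/(-6 + 4*o**2))
sqrt(s(211) + Q(-75, z(25))) = sqrt(-608*211 + 1/(2*(-3 + 2*25**2))) = sqrt(-128288 + 1/(2*(-3 + 2*625))) = sqrt(-128288 + 1/(2*(-3 + 1250))) = sqrt(-128288 + (1/2)/1247) = sqrt(-128288 + (1/2)*(1/1247)) = sqrt(-128288 + 1/2494) = sqrt(-319950271/2494) = I*sqrt(797955975874)/2494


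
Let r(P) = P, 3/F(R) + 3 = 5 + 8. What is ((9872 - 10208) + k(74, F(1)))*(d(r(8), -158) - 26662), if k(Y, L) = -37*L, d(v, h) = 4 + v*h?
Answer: 48458631/5 ≈ 9.6917e+6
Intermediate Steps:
F(R) = 3/10 (F(R) = 3/(-3 + (5 + 8)) = 3/(-3 + 13) = 3/10)
d(v, h) = 4 + h*v
((9872 - 10208) + k(74, F(1)))*(d(r(8), -158) - 26662) = ((9872 - 10208) - 37*3/10)*((4 - 158*8) - 26662) = (-336 - 111/10)*((4 - 1264) - 26662) = -3471*(-1260 - 26662)/10 = -3471/10*(-27922) = 48458631/5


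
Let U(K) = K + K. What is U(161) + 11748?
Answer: 12070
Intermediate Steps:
U(K) = 2*K
U(161) + 11748 = 2*161 + 11748 = 322 + 11748 = 12070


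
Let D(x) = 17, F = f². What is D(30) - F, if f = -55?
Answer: -3008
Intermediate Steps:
F = 3025 (F = (-55)² = 3025)
D(30) - F = 17 - 1*3025 = 17 - 3025 = -3008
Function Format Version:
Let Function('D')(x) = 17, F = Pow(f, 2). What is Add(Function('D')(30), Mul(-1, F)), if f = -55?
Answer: -3008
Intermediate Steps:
F = 3025 (F = Pow(-55, 2) = 3025)
Add(Function('D')(30), Mul(-1, F)) = Add(17, Mul(-1, 3025)) = Add(17, -3025) = -3008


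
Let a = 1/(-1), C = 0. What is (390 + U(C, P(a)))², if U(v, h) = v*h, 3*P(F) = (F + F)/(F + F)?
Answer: 152100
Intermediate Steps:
a = -1
P(F) = ⅓ (P(F) = ((F + F)/(F + F))/3 = ((2*F)/((2*F)))/3 = ((2*F)*(1/(2*F)))/3 = (⅓)*1 = ⅓)
U(v, h) = h*v
(390 + U(C, P(a)))² = (390 + (⅓)*0)² = (390 + 0)² = 390² = 152100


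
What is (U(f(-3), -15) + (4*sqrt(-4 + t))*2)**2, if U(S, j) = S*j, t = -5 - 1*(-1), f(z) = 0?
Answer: -512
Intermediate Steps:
t = -4 (t = -5 + 1 = -4)
(U(f(-3), -15) + (4*sqrt(-4 + t))*2)**2 = (0*(-15) + (4*sqrt(-4 - 4))*2)**2 = (0 + (4*sqrt(-8))*2)**2 = (0 + (4*(2*I*sqrt(2)))*2)**2 = (0 + (8*I*sqrt(2))*2)**2 = (0 + 16*I*sqrt(2))**2 = (16*I*sqrt(2))**2 = -512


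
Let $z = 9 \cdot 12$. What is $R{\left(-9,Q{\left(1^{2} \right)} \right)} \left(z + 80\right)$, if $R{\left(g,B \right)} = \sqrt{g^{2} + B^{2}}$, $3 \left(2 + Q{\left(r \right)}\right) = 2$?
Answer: $\frac{188 \sqrt{745}}{3} \approx 1710.5$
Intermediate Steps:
$Q{\left(r \right)} = - \frac{4}{3}$ ($Q{\left(r \right)} = -2 + \frac{1}{3} \cdot 2 = -2 + \frac{2}{3} = - \frac{4}{3}$)
$R{\left(g,B \right)} = \sqrt{B^{2} + g^{2}}$
$z = 108$
$R{\left(-9,Q{\left(1^{2} \right)} \right)} \left(z + 80\right) = \sqrt{\left(- \frac{4}{3}\right)^{2} + \left(-9\right)^{2}} \left(108 + 80\right) = \sqrt{\frac{16}{9} + 81} \cdot 188 = \sqrt{\frac{745}{9}} \cdot 188 = \frac{\sqrt{745}}{3} \cdot 188 = \frac{188 \sqrt{745}}{3}$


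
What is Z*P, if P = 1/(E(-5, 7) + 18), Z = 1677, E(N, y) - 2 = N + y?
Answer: 1677/22 ≈ 76.227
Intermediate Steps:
E(N, y) = 2 + N + y (E(N, y) = 2 + (N + y) = 2 + N + y)
P = 1/22 (P = 1/((2 - 5 + 7) + 18) = 1/(4 + 18) = 1/22 ≈ 0.045455)
Z*P = 1677*(1/22) = 1677/22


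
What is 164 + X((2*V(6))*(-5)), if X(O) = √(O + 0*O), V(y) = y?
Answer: 164 + 2*I*√15 ≈ 164.0 + 7.746*I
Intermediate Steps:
X(O) = √O (X(O) = √(O + 0) = √O)
164 + X((2*V(6))*(-5)) = 164 + √((2*6)*(-5)) = 164 + √(12*(-5)) = 164 + √(-60) = 164 + 2*I*√15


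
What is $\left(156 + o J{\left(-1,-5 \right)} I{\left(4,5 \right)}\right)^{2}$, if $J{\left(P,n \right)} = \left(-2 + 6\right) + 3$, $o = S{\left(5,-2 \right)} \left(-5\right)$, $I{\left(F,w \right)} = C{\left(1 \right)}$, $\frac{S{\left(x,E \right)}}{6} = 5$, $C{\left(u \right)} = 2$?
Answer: $3779136$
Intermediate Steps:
$S{\left(x,E \right)} = 30$ ($S{\left(x,E \right)} = 6 \cdot 5 = 30$)
$I{\left(F,w \right)} = 2$
$o = -150$ ($o = 30 \left(-5\right) = -150$)
$J{\left(P,n \right)} = 7$ ($J{\left(P,n \right)} = 4 + 3 = 7$)
$\left(156 + o J{\left(-1,-5 \right)} I{\left(4,5 \right)}\right)^{2} = \left(156 + \left(-150\right) 7 \cdot 2\right)^{2} = \left(156 - 2100\right)^{2} = \left(-1944\right)^{2} = 3779136$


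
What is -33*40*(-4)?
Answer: 5280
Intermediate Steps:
-33*40*(-4) = -1320*(-4) = 5280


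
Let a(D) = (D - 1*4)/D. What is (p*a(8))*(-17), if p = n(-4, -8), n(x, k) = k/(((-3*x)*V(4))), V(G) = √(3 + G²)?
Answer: 17*√19/57 ≈ 1.3000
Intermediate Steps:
a(D) = (-4 + D)/D (a(D) = (D - 4)/D = (-4 + D)/D)
n(x, k) = -k*√19/(57*x) (n(x, k) = k/(((-3*x)*√(3 + 4²))) = k/(((-3*x)*√(3 + 16))) = k/(((-3*x)*√19)) = k/((-3*x*√19)) = k*(-√19/(57*x)) = -k*√19/(57*x))
p = -2*√19/57 (p = -1/57*(-8)*√19/(-4) = -1/57*(-8)*√19*(-¼) = -2*√19/57 ≈ -0.15294)
(p*a(8))*(-17) = ((-2*√19/57)*((-4 + 8)/8))*(-17) = ((-2*√19/57)*((⅛)*4))*(-17) = (-2*√19/57*(½))*(-17) = -√19/57*(-17) = 17*√19/57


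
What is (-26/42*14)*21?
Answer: -182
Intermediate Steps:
(-26/42*14)*21 = (-26*1/42*14)*21 = -13/21*14*21 = -26/3*21 = -182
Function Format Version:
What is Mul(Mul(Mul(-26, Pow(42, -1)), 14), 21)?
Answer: -182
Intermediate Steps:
Mul(Mul(Mul(-26, Pow(42, -1)), 14), 21) = Mul(Mul(Mul(-26, Rational(1, 42)), 14), 21) = Mul(Mul(Rational(-13, 21), 14), 21) = Mul(Rational(-26, 3), 21) = -182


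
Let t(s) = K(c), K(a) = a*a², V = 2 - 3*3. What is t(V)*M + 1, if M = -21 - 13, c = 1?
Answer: -33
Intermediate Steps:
V = -7 (V = 2 - 9 = -7)
K(a) = a³
t(s) = 1 (t(s) = 1³ = 1)
M = -34
t(V)*M + 1 = 1*(-34) + 1 = -34 + 1 = -33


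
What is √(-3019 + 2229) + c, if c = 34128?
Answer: 34128 + I*√790 ≈ 34128.0 + 28.107*I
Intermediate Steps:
√(-3019 + 2229) + c = √(-3019 + 2229) + 34128 = √(-790) + 34128 = I*√790 + 34128 = 34128 + I*√790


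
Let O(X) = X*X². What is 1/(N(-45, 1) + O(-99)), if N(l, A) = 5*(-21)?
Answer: -1/970404 ≈ -1.0305e-6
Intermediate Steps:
N(l, A) = -105
O(X) = X³
1/(N(-45, 1) + O(-99)) = 1/(-105 + (-99)³) = 1/(-105 - 970299) = 1/(-970404) = -1/970404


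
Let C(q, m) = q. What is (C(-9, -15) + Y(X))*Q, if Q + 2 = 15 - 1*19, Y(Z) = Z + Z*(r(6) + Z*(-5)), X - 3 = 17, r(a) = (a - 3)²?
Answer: 10854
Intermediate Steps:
r(a) = (-3 + a)²
X = 20 (X = 3 + 17 = 20)
Y(Z) = Z + Z*(9 - 5*Z) (Y(Z) = Z + Z*((-3 + 6)² + Z*(-5)) = Z + Z*(3² - 5*Z) = Z + Z*(9 - 5*Z))
Q = -6 (Q = -2 + (15 - 1*19) = -2 + (15 - 19) = -2 - 4 = -6)
(C(-9, -15) + Y(X))*Q = (-9 + 5*20*(2 - 1*20))*(-6) = (-9 + 5*20*(2 - 20))*(-6) = (-9 + 5*20*(-18))*(-6) = (-9 - 1800)*(-6) = -1809*(-6) = 10854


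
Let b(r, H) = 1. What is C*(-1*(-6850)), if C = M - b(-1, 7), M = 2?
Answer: 6850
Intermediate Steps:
C = 1 (C = 2 - 1*1 = 2 - 1 = 1)
C*(-1*(-6850)) = 1*(-1*(-6850)) = 1*6850 = 6850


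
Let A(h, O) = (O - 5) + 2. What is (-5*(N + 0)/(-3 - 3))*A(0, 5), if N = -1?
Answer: -5/3 ≈ -1.6667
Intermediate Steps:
A(h, O) = -3 + O (A(h, O) = (-5 + O) + 2 = -3 + O)
(-5*(N + 0)/(-3 - 3))*A(0, 5) = (-5*(-1 + 0)/(-3 - 3))*(-3 + 5) = -(-5)/(-6)*2 = -(-5)*(-1)/6*2 = -5*⅙*2 = -⅚*2 = -5/3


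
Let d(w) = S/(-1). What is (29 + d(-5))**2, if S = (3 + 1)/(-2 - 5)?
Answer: 42849/49 ≈ 874.47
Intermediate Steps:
S = -4/7 (S = 4/(-7) = 4*(-1/7) = -4/7 ≈ -0.57143)
d(w) = 4/7 (d(w) = -4/7/(-1) = -4/7*(-1) = 4/7)
(29 + d(-5))**2 = (29 + 4/7)**2 = (207/7)**2 = 42849/49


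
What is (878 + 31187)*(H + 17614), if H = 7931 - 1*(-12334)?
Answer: 1214590135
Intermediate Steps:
H = 20265 (H = 7931 + 12334 = 20265)
(878 + 31187)*(H + 17614) = (878 + 31187)*(20265 + 17614) = 32065*37879 = 1214590135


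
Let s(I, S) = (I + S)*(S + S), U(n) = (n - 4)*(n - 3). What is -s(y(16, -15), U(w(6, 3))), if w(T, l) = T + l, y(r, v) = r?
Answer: -2760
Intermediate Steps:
U(n) = (-4 + n)*(-3 + n)
s(I, S) = 2*S*(I + S) (s(I, S) = (I + S)*(2*S) = 2*S*(I + S))
-s(y(16, -15), U(w(6, 3))) = -2*(12 + (6 + 3)² - 7*(6 + 3))*(16 + (12 + (6 + 3)² - 7*(6 + 3))) = -2*(12 + 9² - 7*9)*(16 + (12 + 9² - 7*9)) = -2*(12 + 81 - 63)*(16 + (12 + 81 - 63)) = -2*30*(16 + 30) = -2*30*46 = -1*2760 = -2760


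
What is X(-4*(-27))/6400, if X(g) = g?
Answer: 27/1600 ≈ 0.016875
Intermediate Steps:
X(-4*(-27))/6400 = -4*(-27)/6400 = 108*(1/6400) = 27/1600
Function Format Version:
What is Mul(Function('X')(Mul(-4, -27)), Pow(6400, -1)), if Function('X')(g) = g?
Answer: Rational(27, 1600) ≈ 0.016875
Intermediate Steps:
Mul(Function('X')(Mul(-4, -27)), Pow(6400, -1)) = Mul(Mul(-4, -27), Pow(6400, -1)) = Mul(108, Rational(1, 6400)) = Rational(27, 1600)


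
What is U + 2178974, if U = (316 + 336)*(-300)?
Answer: 1983374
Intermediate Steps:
U = -195600 (U = 652*(-300) = -195600)
U + 2178974 = -195600 + 2178974 = 1983374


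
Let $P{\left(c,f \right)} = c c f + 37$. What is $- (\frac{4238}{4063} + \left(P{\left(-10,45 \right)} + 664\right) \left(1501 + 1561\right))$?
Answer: $- \frac{64705156344}{4063} \approx -1.5925 \cdot 10^{7}$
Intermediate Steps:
$P{\left(c,f \right)} = 37 + f c^{2}$ ($P{\left(c,f \right)} = c^{2} f + 37 = f c^{2} + 37 = 37 + f c^{2}$)
$- (\frac{4238}{4063} + \left(P{\left(-10,45 \right)} + 664\right) \left(1501 + 1561\right)) = - (\frac{4238}{4063} + \left(\left(37 + 45 \left(-10\right)^{2}\right) + 664\right) \left(1501 + 1561\right)) = - (4238 \cdot \frac{1}{4063} + \left(\left(37 + 45 \cdot 100\right) + 664\right) 3062) = - (\frac{4238}{4063} + \left(\left(37 + 4500\right) + 664\right) 3062) = - (\frac{4238}{4063} + \left(4537 + 664\right) 3062) = - (\frac{4238}{4063} + 5201 \cdot 3062) = - (\frac{4238}{4063} + 15925462) = \left(-1\right) \frac{64705156344}{4063} = - \frac{64705156344}{4063}$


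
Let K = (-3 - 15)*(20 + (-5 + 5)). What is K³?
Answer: -46656000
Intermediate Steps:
K = -360 (K = -18*(20 + 0) = -18*20 = -360)
K³ = (-360)³ = -46656000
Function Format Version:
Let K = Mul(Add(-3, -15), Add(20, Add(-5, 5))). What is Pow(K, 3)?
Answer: -46656000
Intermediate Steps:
K = -360 (K = Mul(-18, Add(20, 0)) = Mul(-18, 20) = -360)
Pow(K, 3) = Pow(-360, 3) = -46656000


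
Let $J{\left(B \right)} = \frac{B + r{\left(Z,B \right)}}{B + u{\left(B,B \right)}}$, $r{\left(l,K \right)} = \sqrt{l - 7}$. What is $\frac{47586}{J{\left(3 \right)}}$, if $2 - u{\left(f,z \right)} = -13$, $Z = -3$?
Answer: $\frac{2569644}{19} - \frac{856548 i \sqrt{10}}{19} \approx 1.3524 \cdot 10^{5} - 1.4256 \cdot 10^{5} i$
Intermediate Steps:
$r{\left(l,K \right)} = \sqrt{-7 + l}$
$u{\left(f,z \right)} = 15$ ($u{\left(f,z \right)} = 2 - -13 = 2 + 13 = 15$)
$J{\left(B \right)} = \frac{B + i \sqrt{10}}{15 + B}$ ($J{\left(B \right)} = \frac{B + \sqrt{-7 - 3}}{B + 15} = \frac{B + \sqrt{-10}}{15 + B} = \frac{B + i \sqrt{10}}{15 + B}$)
$\frac{47586}{J{\left(3 \right)}} = \frac{47586}{\frac{1}{15 + 3} \left(3 + i \sqrt{10}\right)} = \frac{47586}{\frac{1}{18} \left(3 + i \sqrt{10}\right)} = \frac{47586}{\frac{1}{6} + \frac{i \sqrt{10}}{18}}$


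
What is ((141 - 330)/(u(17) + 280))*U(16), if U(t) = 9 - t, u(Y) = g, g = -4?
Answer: 441/92 ≈ 4.7935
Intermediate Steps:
u(Y) = -4
((141 - 330)/(u(17) + 280))*U(16) = ((141 - 330)/(-4 + 280))*(9 - 1*16) = (-189/276)*(9 - 16) = -189*1/276*(-7) = -63/92*(-7) = 441/92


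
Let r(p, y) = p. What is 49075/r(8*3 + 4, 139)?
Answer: 49075/28 ≈ 1752.7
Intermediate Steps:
49075/r(8*3 + 4, 139) = 49075/(8*3 + 4) = 49075/(24 + 4) = 49075/28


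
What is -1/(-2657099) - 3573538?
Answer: -9495244246261/2657099 ≈ -3.5735e+6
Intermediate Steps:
-1/(-2657099) - 3573538 = -1*(-1/2657099) - 3573538 = 1/2657099 - 3573538 = -9495244246261/2657099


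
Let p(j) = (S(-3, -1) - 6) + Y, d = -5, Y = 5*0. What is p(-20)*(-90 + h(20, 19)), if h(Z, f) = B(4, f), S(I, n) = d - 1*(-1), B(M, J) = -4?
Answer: 940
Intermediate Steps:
Y = 0
S(I, n) = -4 (S(I, n) = -5 - 1*(-1) = -5 + 1 = -4)
h(Z, f) = -4
p(j) = -10 (p(j) = (-4 - 6) + 0 = -10 + 0 = -10)
p(-20)*(-90 + h(20, 19)) = -10*(-90 - 4) = -10*(-94) = 940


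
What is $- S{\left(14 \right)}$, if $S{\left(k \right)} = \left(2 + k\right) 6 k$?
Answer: $-1344$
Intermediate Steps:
$S{\left(k \right)} = k \left(12 + 6 k\right)$ ($S{\left(k \right)} = \left(12 + 6 k\right) k = k \left(12 + 6 k\right)$)
$- S{\left(14 \right)} = - 6 \cdot 14 \left(2 + 14\right) = - 6 \cdot 14 \cdot 16 = \left(-1\right) 1344 = -1344$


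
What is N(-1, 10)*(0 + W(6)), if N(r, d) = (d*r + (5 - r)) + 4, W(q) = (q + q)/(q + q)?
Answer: 0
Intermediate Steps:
W(q) = 1 (W(q) = (2*q)/((2*q)) = (2*q)*(1/(2*q)) = 1)
N(r, d) = 9 - r + d*r (N(r, d) = (5 - r + d*r) + 4 = 9 - r + d*r)
N(-1, 10)*(0 + W(6)) = (9 - 1*(-1) + 10*(-1))*(0 + 1) = (9 + 1 - 10)*1 = 0*1 = 0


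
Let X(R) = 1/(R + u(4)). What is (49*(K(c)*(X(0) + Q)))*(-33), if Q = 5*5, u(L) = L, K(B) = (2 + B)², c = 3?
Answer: -4082925/4 ≈ -1.0207e+6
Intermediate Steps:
Q = 25
X(R) = 1/(4 + R) (X(R) = 1/(R + 4) = 1/(4 + R))
(49*(K(c)*(X(0) + Q)))*(-33) = (49*((2 + 3)²*(1/(4 + 0) + 25)))*(-33) = (49*(5²*(1/4 + 25)))*(-33) = (49*(25*(¼ + 25)))*(-33) = (49*(25*(101/4)))*(-33) = (49*(2525/4))*(-33) = (123725/4)*(-33) = -4082925/4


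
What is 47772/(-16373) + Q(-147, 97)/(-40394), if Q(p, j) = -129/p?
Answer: -13508015753/4629596734 ≈ -2.9178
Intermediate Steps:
47772/(-16373) + Q(-147, 97)/(-40394) = 47772/(-16373) - 129/(-147)/(-40394) = 47772*(-1/16373) - 129*(-1/147)*(-1/40394) = -47772/16373 + (43/49)*(-1/40394) = -47772/16373 - 43/1979306 = -13508015753/4629596734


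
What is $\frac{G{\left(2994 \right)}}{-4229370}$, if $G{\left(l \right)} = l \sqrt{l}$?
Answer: $- \frac{499 \sqrt{2994}}{704895} \approx -0.038735$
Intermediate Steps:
$G{\left(l \right)} = l^{\frac{3}{2}}$
$\frac{G{\left(2994 \right)}}{-4229370} = \frac{2994^{\frac{3}{2}}}{-4229370} = 2994 \sqrt{2994} \left(- \frac{1}{4229370}\right) = - \frac{499 \sqrt{2994}}{704895}$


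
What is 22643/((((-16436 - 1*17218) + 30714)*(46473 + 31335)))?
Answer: -22643/228755520 ≈ -9.8983e-5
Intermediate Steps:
22643/((((-16436 - 1*17218) + 30714)*(46473 + 31335))) = 22643/((((-16436 - 17218) + 30714)*77808)) = 22643/(((-33654 + 30714)*77808)) = 22643/((-2940*77808)) = 22643/(-228755520) = 22643*(-1/228755520) = -22643/228755520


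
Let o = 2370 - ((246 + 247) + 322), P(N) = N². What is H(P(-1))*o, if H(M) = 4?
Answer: 6220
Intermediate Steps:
o = 1555 (o = 2370 - (493 + 322) = 2370 - 1*815 = 2370 - 815 = 1555)
H(P(-1))*o = 4*1555 = 6220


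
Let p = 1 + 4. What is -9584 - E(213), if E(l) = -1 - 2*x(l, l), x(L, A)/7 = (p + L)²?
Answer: 655753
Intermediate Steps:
p = 5
x(L, A) = 7*(5 + L)²
E(l) = -1 - 14*(5 + l)²
-9584 - E(213) = -9584 - (-1 - 14*(5 + 213)²) = -9584 - (-1 - 14*218²) = -9584 - (-1 - 14*47524) = -9584 - (-1 - 665336) = -9584 - 1*(-665337) = -9584 + 665337 = 655753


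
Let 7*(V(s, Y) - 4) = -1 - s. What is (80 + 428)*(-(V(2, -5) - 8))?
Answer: 15748/7 ≈ 2249.7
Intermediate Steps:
V(s, Y) = 27/7 - s/7 (V(s, Y) = 4 + (-1 - s)/7 = 4 + (-⅐ - s/7) = 27/7 - s/7)
(80 + 428)*(-(V(2, -5) - 8)) = (80 + 428)*(-((27/7 - ⅐*2) - 8)) = 508*(-((27/7 - 2/7) - 8)) = 508*(-(25/7 - 8)) = 508*(-1*(-31/7)) = 508*(31/7) = 15748/7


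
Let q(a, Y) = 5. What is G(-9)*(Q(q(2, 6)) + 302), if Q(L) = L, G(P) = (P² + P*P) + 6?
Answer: 51576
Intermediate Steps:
G(P) = 6 + 2*P² (G(P) = (P² + P²) + 6 = 2*P² + 6 = 6 + 2*P²)
G(-9)*(Q(q(2, 6)) + 302) = (6 + 2*(-9)²)*(5 + 302) = (6 + 2*81)*307 = (6 + 162)*307 = 168*307 = 51576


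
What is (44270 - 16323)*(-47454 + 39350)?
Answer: -226482488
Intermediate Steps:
(44270 - 16323)*(-47454 + 39350) = 27947*(-8104) = -226482488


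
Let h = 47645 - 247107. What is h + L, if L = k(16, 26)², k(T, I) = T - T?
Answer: -199462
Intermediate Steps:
h = -199462
k(T, I) = 0
L = 0 (L = 0² = 0)
h + L = -199462 + 0 = -199462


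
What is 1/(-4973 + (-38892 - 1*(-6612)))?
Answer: -1/37253 ≈ -2.6843e-5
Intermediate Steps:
1/(-4973 + (-38892 - 1*(-6612))) = 1/(-4973 + (-38892 + 6612)) = 1/(-4973 - 32280) = 1/(-37253) = -1/37253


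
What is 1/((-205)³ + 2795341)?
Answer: -1/5819784 ≈ -1.7183e-7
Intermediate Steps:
1/((-205)³ + 2795341) = 1/(-8615125 + 2795341) = 1/(-5819784) = -1/5819784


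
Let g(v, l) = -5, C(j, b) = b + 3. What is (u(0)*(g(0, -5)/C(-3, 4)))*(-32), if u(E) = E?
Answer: 0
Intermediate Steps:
C(j, b) = 3 + b
(u(0)*(g(0, -5)/C(-3, 4)))*(-32) = (0*(-5/(3 + 4)))*(-32) = (0*(-5/7))*(-32) = 0*(-32) = 0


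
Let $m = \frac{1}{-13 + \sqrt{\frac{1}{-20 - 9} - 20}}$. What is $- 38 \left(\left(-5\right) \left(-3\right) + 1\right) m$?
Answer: $\frac{608 \sqrt{29}}{13 \sqrt{29} - i \sqrt{581}} \approx 41.813 + 14.396 i$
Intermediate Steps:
$m = \frac{1}{-13 + \frac{i \sqrt{16849}}{29}}$ ($m = \frac{1}{-13 + \sqrt{\frac{1}{-29} - 20}} = \frac{1}{-13 + \sqrt{- \frac{1}{29} - 20}} = \frac{1}{-13 + \sqrt{- \frac{581}{29}}} = \frac{1}{-13 + \frac{i \sqrt{16849}}{29}} \approx -0.068771 - 0.023678 i$)
$- 38 \left(\left(-5\right) \left(-3\right) + 1\right) m = - 38 \left(\left(-5\right) \left(-3\right) + 1\right) \left(- \frac{\sqrt{29}}{13 \sqrt{29} - i \sqrt{581}}\right) = - 38 \left(15 + 1\right) \left(- \frac{\sqrt{29}}{13 \sqrt{29} - i \sqrt{581}}\right) = \left(-38\right) 16 \left(- \frac{\sqrt{29}}{13 \sqrt{29} - i \sqrt{581}}\right) = - 608 \left(- \frac{\sqrt{29}}{13 \sqrt{29} - i \sqrt{581}}\right) = \frac{608 \sqrt{29}}{13 \sqrt{29} - i \sqrt{581}}$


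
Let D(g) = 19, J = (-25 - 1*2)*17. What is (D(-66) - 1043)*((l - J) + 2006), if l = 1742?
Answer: -4307968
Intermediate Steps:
J = -459 (J = (-25 - 2)*17 = -27*17 = -459)
(D(-66) - 1043)*((l - J) + 2006) = (19 - 1043)*((1742 - 1*(-459)) + 2006) = -1024*((1742 + 459) + 2006) = -1024*(2201 + 2006) = -1024*4207 = -4307968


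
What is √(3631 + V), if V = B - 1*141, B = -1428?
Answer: √2062 ≈ 45.409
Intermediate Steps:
V = -1569 (V = -1428 - 1*141 = -1428 - 141 = -1569)
√(3631 + V) = √(3631 - 1569) = √2062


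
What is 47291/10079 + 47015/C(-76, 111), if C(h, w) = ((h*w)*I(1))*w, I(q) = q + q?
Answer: 88092342287/18875870568 ≈ 4.6669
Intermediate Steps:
I(q) = 2*q
C(h, w) = 2*h*w² (C(h, w) = ((h*w)*(2*1))*w = ((h*w)*2)*w = (2*h*w)*w = 2*h*w²)
47291/10079 + 47015/C(-76, 111) = 47291/10079 + 47015/((2*(-76)*111²)) = 47291*(1/10079) + 47015/((2*(-76)*12321)) = 47291/10079 + 47015/(-1872792) = 47291/10079 + 47015*(-1/1872792) = 47291/10079 - 47015/1872792 = 88092342287/18875870568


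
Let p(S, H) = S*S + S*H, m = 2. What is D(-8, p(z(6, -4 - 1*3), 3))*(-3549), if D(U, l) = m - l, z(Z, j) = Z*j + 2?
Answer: 5245422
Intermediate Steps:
z(Z, j) = 2 + Z*j
p(S, H) = S² + H*S
D(U, l) = 2 - l
D(-8, p(z(6, -4 - 1*3), 3))*(-3549) = (2 - (2 + 6*(-4 - 1*3))*(3 + (2 + 6*(-4 - 1*3))))*(-3549) = (2 - (2 + 6*(-4 - 3))*(3 + (2 + 6*(-4 - 3))))*(-3549) = (2 - (2 + 6*(-7))*(3 + (2 + 6*(-7))))*(-3549) = (2 - (2 - 42)*(3 + (2 - 42)))*(-3549) = (2 - (-40)*(3 - 40))*(-3549) = (2 - (-40)*(-37))*(-3549) = (2 - 1*1480)*(-3549) = (2 - 1480)*(-3549) = -1478*(-3549) = 5245422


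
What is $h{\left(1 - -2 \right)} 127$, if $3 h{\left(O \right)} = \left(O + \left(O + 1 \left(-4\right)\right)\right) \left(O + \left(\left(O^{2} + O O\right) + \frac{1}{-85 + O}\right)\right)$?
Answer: $\frac{218567}{123} \approx 1777.0$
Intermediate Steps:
$h{\left(O \right)} = \frac{\left(-4 + 2 O\right) \left(O + \frac{1}{-85 + O} + 2 O^{2}\right)}{3}$ ($h{\left(O \right)} = \frac{\left(O + \left(O + 1 \left(-4\right)\right)\right) \left(O + \left(\left(O^{2} + O O\right) + \frac{1}{-85 + O}\right)\right)}{3} = \frac{\left(O + \left(O - 4\right)\right) \left(O + \left(\left(O^{2} + O^{2}\right) + \frac{1}{-85 + O}\right)\right)}{3} = \frac{\left(O + \left(-4 + O\right)\right) \left(O + \left(2 O^{2} + \frac{1}{-85 + O}\right)\right)}{3} = \frac{\left(-4 + 2 O\right) \left(O + \left(\frac{1}{-85 + O} + 2 O^{2}\right)\right)}{3} = \frac{\left(-4 + 2 O\right) \left(O + \frac{1}{-85 + O} + 2 O^{2}\right)}{3}$)
$h{\left(1 - -2 \right)} 127 = \frac{2 \left(-2 - 173 \left(1 - -2\right)^{3} + 2 \left(1 - -2\right)^{4} + 171 \left(1 - -2\right) + 253 \left(1 - -2\right)^{2}\right)}{3 \left(-85 + \left(1 - -2\right)\right)} 127 = \frac{2 \left(-2 - 173 \left(1 + 2\right)^{3} + 2 \left(1 + 2\right)^{4} + 171 \left(1 + 2\right) + 253 \left(1 + 2\right)^{2}\right)}{3 \left(-85 + \left(1 + 2\right)\right)} 127 = \frac{2 \left(-2 - 173 \cdot 3^{3} + 2 \cdot 3^{4} + 171 \cdot 3 + 253 \cdot 3^{2}\right)}{3 \left(-85 + 3\right)} 127 = \frac{2 \left(-2 - 4671 + 2 \cdot 81 + 513 + 253 \cdot 9\right)}{3 \left(-82\right)} 127 = \frac{2}{3} \left(- \frac{1}{82}\right) \left(-2 - 4671 + 162 + 513 + 2277\right) 127 = \frac{2}{3} \left(- \frac{1}{82}\right) \left(-1721\right) 127 = \frac{1721}{123} \cdot 127 = \frac{218567}{123}$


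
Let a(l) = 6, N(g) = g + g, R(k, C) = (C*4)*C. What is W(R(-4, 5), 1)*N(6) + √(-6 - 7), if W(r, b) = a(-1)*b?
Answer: 72 + I*√13 ≈ 72.0 + 3.6056*I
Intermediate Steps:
R(k, C) = 4*C² (R(k, C) = (4*C)*C = 4*C²)
N(g) = 2*g
W(r, b) = 6*b
W(R(-4, 5), 1)*N(6) + √(-6 - 7) = (6*1)*(2*6) + √(-6 - 7) = 6*12 + √(-13) = 72 + I*√13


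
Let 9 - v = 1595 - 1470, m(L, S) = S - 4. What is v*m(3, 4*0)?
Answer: 464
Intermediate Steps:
m(L, S) = -4 + S
v = -116 (v = 9 - (1595 - 1470) = 9 - 1*125 = 9 - 125 = -116)
v*m(3, 4*0) = -116*(-4 + 4*0) = -116*(-4 + 0) = -116*(-4) = 464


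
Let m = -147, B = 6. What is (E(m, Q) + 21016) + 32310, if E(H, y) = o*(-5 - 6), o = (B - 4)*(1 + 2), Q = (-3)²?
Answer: 53260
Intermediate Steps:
Q = 9
o = 6 (o = (6 - 4)*(1 + 2) = 2*3 = 6)
E(H, y) = -66 (E(H, y) = 6*(-5 - 6) = 6*(-11) = -66)
(E(m, Q) + 21016) + 32310 = (-66 + 21016) + 32310 = 20950 + 32310 = 53260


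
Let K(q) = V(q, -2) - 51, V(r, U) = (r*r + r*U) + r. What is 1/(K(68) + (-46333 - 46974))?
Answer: -1/88802 ≈ -1.1261e-5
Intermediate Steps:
V(r, U) = r + r² + U*r (V(r, U) = (r² + U*r) + r = r + r² + U*r)
K(q) = -51 + q*(-1 + q) (K(q) = q*(1 - 2 + q) - 51 = q*(-1 + q) - 51 = -51 + q*(-1 + q))
1/(K(68) + (-46333 - 46974)) = 1/((-51 + 68*(-1 + 68)) + (-46333 - 46974)) = 1/((-51 + 68*67) - 93307) = 1/((-51 + 4556) - 93307) = 1/(4505 - 93307) = 1/(-88802) = -1/88802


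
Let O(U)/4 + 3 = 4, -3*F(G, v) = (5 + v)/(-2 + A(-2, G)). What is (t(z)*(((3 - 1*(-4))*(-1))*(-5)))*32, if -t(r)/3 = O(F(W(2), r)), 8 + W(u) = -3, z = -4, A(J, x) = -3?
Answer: -13440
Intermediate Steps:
W(u) = -11 (W(u) = -8 - 3 = -11)
F(G, v) = ⅓ + v/15 (F(G, v) = -(5 + v)/(3*(-2 - 3)) = -(5 + v)/(3*(-5)) = -(5 + v)*(-1)/(3*5) = -(-1 - v/5)/3 = ⅓ + v/15)
O(U) = 4 (O(U) = -12 + 4*4 = -12 + 16 = 4)
t(r) = -12 (t(r) = -3*4 = -12)
(t(z)*(((3 - 1*(-4))*(-1))*(-5)))*32 = -12*(3 - 1*(-4))*(-1)*(-5)*32 = -12*(3 + 4)*(-1)*(-5)*32 = -12*7*(-1)*(-5)*32 = -(-84)*(-5)*32 = -12*35*32 = -420*32 = -13440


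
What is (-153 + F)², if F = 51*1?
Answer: 10404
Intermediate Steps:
F = 51
(-153 + F)² = (-153 + 51)² = (-102)² = 10404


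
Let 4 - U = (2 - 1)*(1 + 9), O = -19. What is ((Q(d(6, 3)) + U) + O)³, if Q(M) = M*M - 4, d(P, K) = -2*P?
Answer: 1520875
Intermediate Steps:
Q(M) = -4 + M² (Q(M) = M² - 4 = -4 + M²)
U = -6 (U = 4 - (2 - 1)*(1 + 9) = 4 - 10 = -6)
((Q(d(6, 3)) + U) + O)³ = (((-4 + (-2*6)²) - 6) - 19)³ = (((-4 + (-12)²) - 6) - 19)³ = (((-4 + 144) - 6) - 19)³ = ((140 - 6) - 19)³ = (134 - 19)³ = 115³ = 1520875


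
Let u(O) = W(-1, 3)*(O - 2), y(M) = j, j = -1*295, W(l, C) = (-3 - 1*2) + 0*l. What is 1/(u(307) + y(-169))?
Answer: -1/1820 ≈ -0.00054945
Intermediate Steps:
W(l, C) = -5 (W(l, C) = (-3 - 2) + 0 = -5 + 0 = -5)
j = -295
y(M) = -295
u(O) = 10 - 5*O (u(O) = -5*(O - 2) = -5*(-2 + O) = 10 - 5*O)
1/(u(307) + y(-169)) = 1/((10 - 5*307) - 295) = 1/((10 - 1535) - 295) = 1/(-1525 - 295) = 1/(-1820) = -1/1820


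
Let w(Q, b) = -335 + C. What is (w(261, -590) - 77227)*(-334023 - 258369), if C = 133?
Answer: 45868320168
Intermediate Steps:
w(Q, b) = -202 (w(Q, b) = -335 + 133 = -202)
(w(261, -590) - 77227)*(-334023 - 258369) = (-202 - 77227)*(-334023 - 258369) = -77429*(-592392) = 45868320168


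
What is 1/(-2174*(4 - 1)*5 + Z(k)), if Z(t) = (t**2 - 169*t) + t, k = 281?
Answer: -1/857 ≈ -0.0011669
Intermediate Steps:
Z(t) = t**2 - 168*t
1/(-2174*(4 - 1)*5 + Z(k)) = 1/(-2174*(4 - 1)*5 + 281*(-168 + 281)) = 1/(-6522*5 + 281*113) = 1/(-2174*15 + 31753) = 1/(-32610 + 31753) = 1/(-857) = -1/857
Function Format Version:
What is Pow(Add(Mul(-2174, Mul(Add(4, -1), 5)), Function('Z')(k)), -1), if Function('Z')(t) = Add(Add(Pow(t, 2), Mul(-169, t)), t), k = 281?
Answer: Rational(-1, 857) ≈ -0.0011669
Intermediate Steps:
Function('Z')(t) = Add(Pow(t, 2), Mul(-168, t))
Pow(Add(Mul(-2174, Mul(Add(4, -1), 5)), Function('Z')(k)), -1) = Pow(Add(Mul(-2174, Mul(Add(4, -1), 5)), Mul(281, Add(-168, 281))), -1) = Pow(Add(Mul(-2174, Mul(3, 5)), Mul(281, 113)), -1) = Pow(Add(Mul(-2174, 15), 31753), -1) = Pow(Add(-32610, 31753), -1) = Pow(-857, -1) = Rational(-1, 857)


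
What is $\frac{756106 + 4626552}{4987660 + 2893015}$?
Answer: $\frac{5382658}{7880675} \approx 0.68302$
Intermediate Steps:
$\frac{756106 + 4626552}{4987660 + 2893015} = \frac{5382658}{7880675}$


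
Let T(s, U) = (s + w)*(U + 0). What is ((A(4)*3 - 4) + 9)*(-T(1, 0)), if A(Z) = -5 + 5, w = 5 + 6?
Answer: 0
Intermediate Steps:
w = 11
T(s, U) = U*(11 + s) (T(s, U) = (s + 11)*(U + 0) = (11 + s)*U = U*(11 + s))
A(Z) = 0
((A(4)*3 - 4) + 9)*(-T(1, 0)) = ((0*3 - 4) + 9)*(-0*(11 + 1)) = ((0 - 4) + 9)*(-0*12) = (-4 + 9)*(-1*0) = 5*0 = 0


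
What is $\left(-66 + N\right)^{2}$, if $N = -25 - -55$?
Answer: $1296$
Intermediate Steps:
$N = 30$ ($N = -25 + 55 = 30$)
$\left(-66 + N\right)^{2} = \left(-66 + 30\right)^{2} = \left(-36\right)^{2} = 1296$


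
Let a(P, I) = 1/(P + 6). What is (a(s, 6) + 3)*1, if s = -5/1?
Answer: 4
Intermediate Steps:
s = -5 (s = -5*1 = -5)
a(P, I) = 1/(6 + P)
(a(s, 6) + 3)*1 = (1/(6 - 5) + 3)*1 = (1/1 + 3)*1 = (1 + 3)*1 = 4*1 = 4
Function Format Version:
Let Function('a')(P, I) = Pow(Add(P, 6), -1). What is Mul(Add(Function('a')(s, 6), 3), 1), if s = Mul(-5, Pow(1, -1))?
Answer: 4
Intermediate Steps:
s = -5 (s = Mul(-5, 1) = -5)
Function('a')(P, I) = Pow(Add(6, P), -1)
Mul(Add(Function('a')(s, 6), 3), 1) = Mul(Add(Pow(Add(6, -5), -1), 3), 1) = Mul(Add(Pow(1, -1), 3), 1) = Mul(Add(1, 3), 1) = Mul(4, 1) = 4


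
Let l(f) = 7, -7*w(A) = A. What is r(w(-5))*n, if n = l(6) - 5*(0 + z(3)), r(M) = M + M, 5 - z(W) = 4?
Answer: 20/7 ≈ 2.8571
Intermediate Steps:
z(W) = 1 (z(W) = 5 - 1*4 = 5 - 4 = 1)
w(A) = -A/7
r(M) = 2*M
n = 2 (n = 7 - 5*(0 + 1) = 7 - 5*1 = 7 - 5 = 2)
r(w(-5))*n = (2*(-⅐*(-5)))*2 = (2*(5/7))*2 = (10/7)*2 = 20/7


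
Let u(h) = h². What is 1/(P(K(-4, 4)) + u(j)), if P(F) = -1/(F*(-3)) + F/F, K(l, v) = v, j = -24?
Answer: 12/6925 ≈ 0.0017329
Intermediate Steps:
P(F) = 1 + 1/(3*F) (P(F) = -1/((-3*F)) + 1 = -(-1)/(3*F) + 1 = 1/(3*F) + 1 = 1 + 1/(3*F))
1/(P(K(-4, 4)) + u(j)) = 1/((⅓ + 4)/4 + (-24)²) = 1/((¼)*(13/3) + 576) = 1/(13/12 + 576) = 1/(6925/12) = 12/6925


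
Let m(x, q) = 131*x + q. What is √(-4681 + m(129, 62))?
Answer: 2*√3070 ≈ 110.82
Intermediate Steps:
m(x, q) = q + 131*x
√(-4681 + m(129, 62)) = √(-4681 + (62 + 131*129)) = √(-4681 + (62 + 16899)) = √(-4681 + 16961) = √12280 = 2*√3070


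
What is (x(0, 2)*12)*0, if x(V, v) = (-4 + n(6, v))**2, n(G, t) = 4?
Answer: 0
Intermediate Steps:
x(V, v) = 0 (x(V, v) = (-4 + 4)**2 = 0**2 = 0)
(x(0, 2)*12)*0 = (0*12)*0 = 0*0 = 0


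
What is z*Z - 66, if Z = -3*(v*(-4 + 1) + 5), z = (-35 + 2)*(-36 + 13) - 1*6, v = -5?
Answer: -45246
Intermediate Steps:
z = 753 (z = -33*(-23) - 6 = 759 - 6 = 753)
Z = -60 (Z = -3*(-5*(-4 + 1) + 5) = -3*(-5*(-3) + 5) = -3*(15 + 5) = -3*20 = -60)
z*Z - 66 = 753*(-60) - 66 = -45180 - 66 = -45246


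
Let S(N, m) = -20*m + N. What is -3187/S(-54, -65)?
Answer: -3187/1246 ≈ -2.5578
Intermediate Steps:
S(N, m) = N - 20*m
-3187/S(-54, -65) = -3187/(-54 - 20*(-65)) = -3187/(-54 + 1300) = -3187/1246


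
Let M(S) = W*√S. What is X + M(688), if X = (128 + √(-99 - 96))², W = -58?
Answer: (128 + I*√195)² - 232*√43 ≈ 14668.0 + 3574.8*I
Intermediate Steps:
X = (128 + I*√195)² (X = (128 + √(-195))² = (128 + I*√195)² ≈ 16189.0 + 3574.8*I)
M(S) = -58*√S
X + M(688) = (128 + I*√195)² - 232*√43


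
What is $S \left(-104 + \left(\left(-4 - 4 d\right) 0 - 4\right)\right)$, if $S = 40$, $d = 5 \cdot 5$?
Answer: $-4320$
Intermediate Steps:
$d = 25$
$S \left(-104 + \left(\left(-4 - 4 d\right) 0 - 4\right)\right) = 40 \left(-104 - \left(4 - \left(-4 - 100\right) 0\right)\right) = 40 \left(-104 - 4\right) = 40 \left(-108\right) = -4320$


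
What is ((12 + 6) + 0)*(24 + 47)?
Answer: 1278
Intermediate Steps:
((12 + 6) + 0)*(24 + 47) = (18 + 0)*71 = 18*71 = 1278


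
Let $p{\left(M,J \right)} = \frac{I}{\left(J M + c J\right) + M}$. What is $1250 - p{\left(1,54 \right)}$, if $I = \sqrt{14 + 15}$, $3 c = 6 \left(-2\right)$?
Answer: $1250 + \frac{\sqrt{29}}{161} \approx 1250.0$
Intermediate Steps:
$c = -4$ ($c = \frac{6 \left(-2\right)}{3} = \frac{1}{3} \left(-12\right) = -4$)
$I = \sqrt{29} \approx 5.3852$
$p{\left(M,J \right)} = \frac{\sqrt{29}}{M - 4 J + J M}$ ($p{\left(M,J \right)} = \frac{\sqrt{29}}{\left(J M - 4 J\right) + M} = \frac{\sqrt{29}}{\left(- 4 J + J M\right) + M} = \frac{\sqrt{29}}{M - 4 J + J M}$)
$1250 - p{\left(1,54 \right)} = 1250 - \frac{\sqrt{29}}{1 - 216 + 54 \cdot 1} = 1250 - \frac{\sqrt{29}}{1 - 216 + 54} = 1250 - \frac{\sqrt{29}}{-161} = 1250 - \sqrt{29} \left(- \frac{1}{161}\right) = 1250 - - \frac{\sqrt{29}}{161} = 1250 + \frac{\sqrt{29}}{161}$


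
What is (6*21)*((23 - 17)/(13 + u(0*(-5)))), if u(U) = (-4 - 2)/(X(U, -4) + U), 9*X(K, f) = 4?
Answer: -1512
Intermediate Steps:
X(K, f) = 4/9 (X(K, f) = (⅑)*4 = 4/9)
u(U) = -6/(4/9 + U) (u(U) = (-4 - 2)/(4/9 + U) = -6/(4/9 + U))
(6*21)*((23 - 17)/(13 + u(0*(-5)))) = (6*21)*((23 - 17)/(13 - 54/(4 + 9*(0*(-5))))) = 126*(6/(13 - 54/(4 + 9*0))) = 126*(6/(13 - 54/(4 + 0))) = 126*(6/(13 - 54/4)) = 126*(6/(13 - 54*¼)) = 126*(6/(13 - 27/2)) = 126*(6/(-½)) = 126*(6*(-2)) = 126*(-12) = -1512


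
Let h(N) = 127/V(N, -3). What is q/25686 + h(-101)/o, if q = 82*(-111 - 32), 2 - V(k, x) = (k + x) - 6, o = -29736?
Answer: -723257551/1584175488 ≈ -0.45655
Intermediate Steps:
V(k, x) = 8 - k - x (V(k, x) = 2 - ((k + x) - 6) = 2 - (-6 + k + x) = 2 + (6 - k - x) = 8 - k - x)
q = -11726 (q = 82*(-143) = -11726)
h(N) = 127/(11 - N) (h(N) = 127/(8 - N - 1*(-3)) = 127/(8 - N + 3) = 127/(11 - N))
q/25686 + h(-101)/o = -11726/25686 - 127/(-11 - 101)/(-29736) = -11726*1/25686 - 127/(-112)*(-1/29736) = -5863/12843 - 127*(-1/112)*(-1/29736) = -5863/12843 + (127/112)*(-1/29736) = -5863/12843 - 127/3330432 = -723257551/1584175488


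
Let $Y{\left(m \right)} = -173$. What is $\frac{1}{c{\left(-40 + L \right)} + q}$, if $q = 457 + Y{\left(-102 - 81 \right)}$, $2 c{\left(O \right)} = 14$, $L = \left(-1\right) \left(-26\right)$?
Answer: $\frac{1}{291} \approx 0.0034364$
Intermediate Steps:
$L = 26$
$c{\left(O \right)} = 7$ ($c{\left(O \right)} = \frac{1}{2} \cdot 14 = 7$)
$q = 284$ ($q = 457 - 173 = 284$)
$\frac{1}{c{\left(-40 + L \right)} + q} = \frac{1}{7 + 284} = \frac{1}{291}$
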